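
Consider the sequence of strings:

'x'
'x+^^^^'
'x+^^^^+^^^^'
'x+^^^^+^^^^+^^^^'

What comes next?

x+^^^^+^^^^+^^^^+^^^^

Each term is the previous one with +^^^^ appended.
So the next term is x+^^^^+^^^^+^^^^·+^^^^.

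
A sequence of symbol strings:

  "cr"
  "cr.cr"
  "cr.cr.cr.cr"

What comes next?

Every step duplicates the string with '.' between the halves.
Doubling cr.cr.cr.cr with '.' between the halves:

cr.cr.cr.cr.cr.cr.cr.cr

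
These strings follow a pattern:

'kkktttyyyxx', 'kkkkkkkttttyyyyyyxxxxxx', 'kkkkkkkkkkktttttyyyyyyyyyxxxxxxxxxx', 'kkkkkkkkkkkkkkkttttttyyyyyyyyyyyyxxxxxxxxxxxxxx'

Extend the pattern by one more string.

The n-th term is 4n-1 k's then n+2 t's then 3n y's then 4n-2 x's (n = 1, 2, …).
For the next term, n = 5, so the run lengths are 19, 7, 15, 18.

kkkkkkkkkkkkkkkkkkktttttttyyyyyyyyyyyyyyyxxxxxxxxxxxxxxxxxx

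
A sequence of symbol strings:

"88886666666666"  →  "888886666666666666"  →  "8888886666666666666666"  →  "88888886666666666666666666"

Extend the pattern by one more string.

888888886666666666666666666666

Term n consists of n+1 8's, followed by 3n+1 6's, where the shown terms are n = 3, 4, 5, 6.
For the next term, n = 7, so the run lengths are 8, 22.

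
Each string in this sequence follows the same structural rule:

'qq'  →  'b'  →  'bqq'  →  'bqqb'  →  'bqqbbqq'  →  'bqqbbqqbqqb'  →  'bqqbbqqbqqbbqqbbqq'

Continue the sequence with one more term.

Each term (from the third on) is the previous term followed by the one before it: term 3 = b·qq = bqq.
Continuing: bqqbbqqbqqbbqqbbqq · bqqbbqqbqqb gives term 8.

bqqbbqqbqqbbqqbbqqbqqbbqqbqqb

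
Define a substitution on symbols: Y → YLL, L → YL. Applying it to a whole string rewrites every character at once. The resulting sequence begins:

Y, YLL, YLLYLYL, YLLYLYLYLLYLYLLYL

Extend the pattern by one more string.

YLLYLYLYLLYLYLLYLYLLYLYLYLLYLYLLYLYLYLLYL

φ(YLLYLYLYLLYLYLLYL) expands symbol-by-symbol to YLL YL YL YLL YL YLL YL YLL YL YL YLL YL YLL YL YL YLL YL; joining the 17 pieces gives the next term.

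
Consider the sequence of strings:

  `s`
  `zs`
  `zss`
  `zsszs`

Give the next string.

zsszszss

This is a Fibonacci-style word recurrence s(k) = s(k−1)·s(k−2): e.g. zs·s = zss.
The next term joins zsszs and zss.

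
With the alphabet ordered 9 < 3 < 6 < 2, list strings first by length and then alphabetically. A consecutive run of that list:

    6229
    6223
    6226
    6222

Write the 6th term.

Continuing the enumeration 2 steps past 6222: 6222 → 2999 → (answer).

2993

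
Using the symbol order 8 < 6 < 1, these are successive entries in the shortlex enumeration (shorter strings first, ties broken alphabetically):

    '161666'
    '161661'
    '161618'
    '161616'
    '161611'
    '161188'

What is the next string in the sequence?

161186

Treat 161188 as a base-3 numeral over the given alphabet and add one, carrying through any trailing 1's.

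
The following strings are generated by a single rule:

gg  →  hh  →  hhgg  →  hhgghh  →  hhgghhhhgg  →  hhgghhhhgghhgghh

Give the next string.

From term 3 onward, concatenate the last term with the second-to-last: hh·gg = hhgg, hhgg·hh = hhgghh, …
So term 7 is hhgghhhhgghhgghh·hhgghhhhgg.

hhgghhhhgghhgghhhhgghhhhgg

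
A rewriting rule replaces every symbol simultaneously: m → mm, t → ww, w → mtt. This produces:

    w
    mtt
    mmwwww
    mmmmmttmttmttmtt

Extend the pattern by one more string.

Rewriting the 16 symbols of mmmmmttmttmttmtt one by one yields mm mm mm mm mm ww ww mm ww ww mm ww ww mm ww ww; concatenated:

mmmmmmmmmmwwwwmmwwwwmmwwwwmmwwww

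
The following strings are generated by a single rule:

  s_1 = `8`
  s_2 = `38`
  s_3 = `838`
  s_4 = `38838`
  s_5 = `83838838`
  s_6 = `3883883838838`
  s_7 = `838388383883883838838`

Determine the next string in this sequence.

From term 3 onward, concatenate the second-to-last term with the last: 8·38 = 838, 38·838 = 38838, …
So term 8 is 3883883838838·838388383883883838838.

3883883838838838388383883883838838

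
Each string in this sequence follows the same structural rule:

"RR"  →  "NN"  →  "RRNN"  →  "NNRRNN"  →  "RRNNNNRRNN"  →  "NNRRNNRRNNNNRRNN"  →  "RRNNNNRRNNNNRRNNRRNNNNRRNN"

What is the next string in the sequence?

This is a Fibonacci-style word recurrence s(k) = s(k−2)·s(k−1): e.g. RR·NN = RRNN.
Continuing: NNRRNNRRNNNNRRNN · RRNNNNRRNNNNRRNNRRNNNNRRNN gives term 8.

NNRRNNRRNNNNRRNNRRNNNNRRNNNNRRNNRRNNNNRRNN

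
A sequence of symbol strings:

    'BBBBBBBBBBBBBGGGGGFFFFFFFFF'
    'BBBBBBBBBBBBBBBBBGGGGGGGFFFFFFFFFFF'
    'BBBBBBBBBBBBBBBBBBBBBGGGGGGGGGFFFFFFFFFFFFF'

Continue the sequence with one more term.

BBBBBBBBBBBBBBBBBBBBBBBBBGGGGGGGGGGGFFFFFFFFFFFFFFF

Reading off run lengths: B runs 13, 17, 21; G runs 5, 7, 9; F runs 9, 11, 13 — each is linear in n, where the shown terms are n = 3, 4, 5.
For the next term, n = 6, so the run lengths are 25, 11, 15.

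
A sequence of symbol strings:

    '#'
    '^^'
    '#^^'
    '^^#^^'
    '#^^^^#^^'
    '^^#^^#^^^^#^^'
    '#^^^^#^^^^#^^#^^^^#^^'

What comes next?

This is a Fibonacci-style word recurrence s(k) = s(k−2)·s(k−1): e.g. #·^^ = #^^.
So term 8 is ^^#^^#^^^^#^^·#^^^^#^^^^#^^#^^^^#^^.

^^#^^#^^^^#^^#^^^^#^^^^#^^#^^^^#^^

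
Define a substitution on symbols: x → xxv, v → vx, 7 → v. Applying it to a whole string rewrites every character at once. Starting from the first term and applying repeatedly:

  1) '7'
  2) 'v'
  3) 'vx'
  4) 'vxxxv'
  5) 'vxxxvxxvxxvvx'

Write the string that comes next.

Rewriting the 13 symbols of vxxxvxxvxxvvx one by one yields vx xxv xxv xxv vx xxv xxv vx xxv xxv vx vx xxv; concatenated:

vxxxvxxvxxvvxxxvxxvvxxxvxxvvxvxxxv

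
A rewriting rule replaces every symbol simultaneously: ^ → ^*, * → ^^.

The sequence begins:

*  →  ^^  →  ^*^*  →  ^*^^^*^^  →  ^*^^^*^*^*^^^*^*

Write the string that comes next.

^*^^^*^*^*^^^*^^^*^^^*^*^*^^^*^^

Replace each of the 16 characters of ^*^^^*^*^*^^^*^* in place — ^* ^^ ^* ^* ^* ^^ ^* ^^ ^* ^^ ^* ^* ^* ^^ ^* ^^ — and concatenate.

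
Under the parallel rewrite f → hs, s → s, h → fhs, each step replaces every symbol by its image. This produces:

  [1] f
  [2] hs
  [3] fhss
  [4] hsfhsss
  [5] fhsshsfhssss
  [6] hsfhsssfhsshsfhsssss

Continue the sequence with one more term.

fhsshsfhsssshsfhsssfhsshsfhssssss

φ(hsfhsssfhsshsfhsssss) expands symbol-by-symbol to fhs s hs fhs s s s hs fhs s s fhs s hs fhs s s s s s; joining the 20 pieces gives the next term.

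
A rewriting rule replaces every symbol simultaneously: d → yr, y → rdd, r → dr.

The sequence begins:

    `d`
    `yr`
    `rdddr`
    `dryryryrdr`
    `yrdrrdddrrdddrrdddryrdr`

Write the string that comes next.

φ(yrdrrdddrrdddrrdddryrdr) expands symbol-by-symbol to rdd dr yr dr dr yr yr yr dr dr yr yr yr dr dr yr yr yr dr rdd dr yr dr; joining the 23 pieces gives the next term.

rdddryrdrdryryryrdrdryryryrdrdryryryrdrrdddryrdr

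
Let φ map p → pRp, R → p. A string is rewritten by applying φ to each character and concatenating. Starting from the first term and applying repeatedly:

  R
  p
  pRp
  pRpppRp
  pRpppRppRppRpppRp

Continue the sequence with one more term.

Applying the rule to each of the 17 symbols of pRpppRppRppRpppRp gives the pieces pRp p pRp pRp pRp p pRp pRp p pRp pRp p pRp pRp pRp p pRp, which concatenate to the answer.

pRpppRppRppRpppRppRpppRppRpppRppRppRpppRp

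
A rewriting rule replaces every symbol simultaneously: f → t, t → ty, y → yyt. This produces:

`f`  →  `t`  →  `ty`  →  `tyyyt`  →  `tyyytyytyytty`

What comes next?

tyyytyytyyttyyytyyttyyytyyttytyyyt

Applying the rule to each of the 13 symbols of tyyytyytyytty gives the pieces ty yyt yyt yyt ty yyt yyt ty yyt yyt ty ty yyt, which concatenate to the answer.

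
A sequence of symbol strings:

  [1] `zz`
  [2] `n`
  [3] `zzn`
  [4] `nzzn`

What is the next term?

From term 3 onward, concatenate the second-to-last term with the last: zz·n = zzn, n·zzn = nzzn, …
So term 5 is zzn·nzzn.

zznnzzn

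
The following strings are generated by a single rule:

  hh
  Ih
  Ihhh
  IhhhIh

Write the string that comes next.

IhhhIhIhhh

Each term (from the third on) is the previous term followed by the one before it: term 3 = Ih·hh = Ihhh.
So term 5 is IhhhIh·Ihhh.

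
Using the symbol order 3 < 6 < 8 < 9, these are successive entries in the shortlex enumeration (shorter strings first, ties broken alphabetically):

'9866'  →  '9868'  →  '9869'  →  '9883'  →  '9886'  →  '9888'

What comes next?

9889

The successor of 9888 increments the rightmost position that isn't already 9 and resets every position after it to 3.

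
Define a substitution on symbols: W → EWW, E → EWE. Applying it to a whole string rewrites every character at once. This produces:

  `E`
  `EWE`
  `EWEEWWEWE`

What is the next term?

Expanding EWEEWWEWE: E→EWE, W→EWW, E→EWE, E→EWE, W→EWW, W→EWW, E→EWE, W→EWW, E→EWE. Concatenated: EWE EWW EWE EWE EWW EWW EWE EWW EWE.

EWEEWWEWEEWEEWWEWWEWEEWWEWE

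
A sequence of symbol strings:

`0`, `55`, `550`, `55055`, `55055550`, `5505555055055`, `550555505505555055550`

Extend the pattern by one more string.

5505555055055550555505505555055055

Each term (from the third on) is the previous term followed by the one before it: term 3 = 55·0 = 550.
So term 8 is 550555505505555055550·5505555055055.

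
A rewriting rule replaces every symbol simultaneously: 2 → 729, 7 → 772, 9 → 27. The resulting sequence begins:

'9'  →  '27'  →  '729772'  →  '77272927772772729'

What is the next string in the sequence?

Applying the rule to each of the 17 symbols of 77272927772772729 gives the pieces 772 772 729 772 729 27 729 772 772 772 729 772 772 729 772 729 27, which concatenate to the answer.

7727727297727292772977277277272977277272977272927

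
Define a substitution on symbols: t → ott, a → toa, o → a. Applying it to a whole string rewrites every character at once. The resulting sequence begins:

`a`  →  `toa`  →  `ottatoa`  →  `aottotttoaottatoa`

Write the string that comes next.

toaaottottaottottottatoaaottotttoaottatoa

φ(aottotttoaottatoa) expands symbol-by-symbol to toa a ott ott a ott ott ott a toa a ott ott toa ott a toa; joining the 17 pieces gives the next term.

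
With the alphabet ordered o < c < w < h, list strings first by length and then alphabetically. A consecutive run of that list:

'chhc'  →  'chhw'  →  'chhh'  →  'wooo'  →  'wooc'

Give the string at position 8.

Advancing 3 positions from wooc through wooc → woow → wooh reaches term 8.

woco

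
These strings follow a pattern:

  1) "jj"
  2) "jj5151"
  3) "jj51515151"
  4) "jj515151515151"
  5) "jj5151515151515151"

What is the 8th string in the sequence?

Each term is the previous one with 5151 appended.
From jj5151515151515151, 3 further steps: jj5151515151515151 → jj51515151515151515151 → jj515151515151515151515151 → (answer).

jj5151515151515151515151515151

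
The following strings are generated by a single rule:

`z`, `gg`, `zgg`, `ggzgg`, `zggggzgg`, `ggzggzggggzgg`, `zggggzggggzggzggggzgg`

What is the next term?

ggzggzggggzggzggggzggggzggzggggzgg

From term 3 onward, concatenate the second-to-last term with the last: z·gg = zgg, gg·zgg = ggzgg, …
The next term joins ggzggzggggzgg and zggggzggggzggzggggzgg.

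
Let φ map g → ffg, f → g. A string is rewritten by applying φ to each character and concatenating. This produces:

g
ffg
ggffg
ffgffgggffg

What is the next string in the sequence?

ggffgggffgffgffgggffg

Rewriting each symbol of ffgffgggffg: f→g, f→g, g→ffg, f→g, f→g, g→ffg, g→ffg, g→ffg, f→g, f→g, g→ffg, which concatenates to g g ffg g g ffg ffg ffg g g ffg.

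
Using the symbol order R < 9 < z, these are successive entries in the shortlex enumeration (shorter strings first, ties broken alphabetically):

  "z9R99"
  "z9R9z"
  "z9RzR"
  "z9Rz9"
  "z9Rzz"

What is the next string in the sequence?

Find the rightmost character of z9Rzz below z, bump it to the next letter, and reset everything to its right to R.

z99RR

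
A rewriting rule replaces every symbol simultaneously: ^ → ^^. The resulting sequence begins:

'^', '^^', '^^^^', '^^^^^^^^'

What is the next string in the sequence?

^^^^^^^^^^^^^^^^

Rewriting each symbol of ^^^^^^^^: ^→^^, ^→^^, ^→^^, ^→^^, ^→^^, ^→^^, ^→^^, ^→^^, which concatenates to ^^ ^^ ^^ ^^ ^^ ^^ ^^ ^^.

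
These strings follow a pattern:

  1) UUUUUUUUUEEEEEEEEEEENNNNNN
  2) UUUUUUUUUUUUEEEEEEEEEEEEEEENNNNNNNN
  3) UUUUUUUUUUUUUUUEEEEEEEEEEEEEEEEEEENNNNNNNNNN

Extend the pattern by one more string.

UUUUUUUUUUUUUUUUUUEEEEEEEEEEEEEEEEEEEEEEENNNNNNNNNNNN

The n-th term is 3n U's then 4n-1 E's then 2n N's, where the shown terms are n = 3, 4, 5.
For the next term, n = 6, so the run lengths are 18, 23, 12.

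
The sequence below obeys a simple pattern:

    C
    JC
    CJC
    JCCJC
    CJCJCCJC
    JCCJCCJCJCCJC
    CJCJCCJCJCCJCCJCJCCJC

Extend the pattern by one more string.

Each term (from the third on) is the two preceding terms concatenated in order: term 3 = C·JC = CJC.
Continuing: JCCJCCJCJCCJC · CJCJCCJCJCCJCCJCJCCJC gives term 8.

JCCJCCJCJCCJCCJCJCCJCJCCJCCJCJCCJC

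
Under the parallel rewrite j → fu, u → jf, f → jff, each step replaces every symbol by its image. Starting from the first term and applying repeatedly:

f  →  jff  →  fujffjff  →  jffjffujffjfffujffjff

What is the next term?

Rewriting the 21 symbols of jffjffujffjfffujffjff one by one yields fu jff jff fu jff jff jf fu jff jff fu jff jff jff jf fu jff jff fu jff jff; concatenated:

fujffjfffujffjffjffujffjfffujffjffjffjffujffjfffujffjff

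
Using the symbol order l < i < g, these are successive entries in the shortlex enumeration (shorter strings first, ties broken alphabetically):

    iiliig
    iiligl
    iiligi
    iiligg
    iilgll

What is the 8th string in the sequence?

iilgil

Advancing 3 positions from iilgll through iilgll → iilgli → iilglg reaches term 8.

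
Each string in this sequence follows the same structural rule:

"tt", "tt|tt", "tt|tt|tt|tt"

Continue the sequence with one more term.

Every step duplicates the string with '|' between the halves.
Doubling tt|tt|tt|tt with '|' between the halves:

tt|tt|tt|tt|tt|tt|tt|tt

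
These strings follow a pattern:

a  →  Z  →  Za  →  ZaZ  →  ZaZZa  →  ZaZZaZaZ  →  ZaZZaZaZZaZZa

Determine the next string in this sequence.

ZaZZaZaZZaZZaZaZZaZaZ

Each term (from the third on) is the previous term followed by the one before it: term 3 = Z·a = Za.
The next term joins ZaZZaZaZZaZZa and ZaZZaZaZ.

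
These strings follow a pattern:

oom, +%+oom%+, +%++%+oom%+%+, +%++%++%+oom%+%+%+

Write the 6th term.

Each term wraps the previous one in +%+ on the left and %+ on the right.
From +%++%++%+oom%+%+%+, 2 further steps: +%++%++%+oom%+%+%+ → +%++%++%++%+oom%+%+%+%+ → (answer).

+%++%++%++%++%+oom%+%+%+%+%+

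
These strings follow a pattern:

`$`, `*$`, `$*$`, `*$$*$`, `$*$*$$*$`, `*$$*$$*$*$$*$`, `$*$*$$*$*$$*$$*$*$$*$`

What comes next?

This is a Fibonacci-style word recurrence s(k) = s(k−2)·s(k−1): e.g. $·*$ = $*$.
The next term joins *$$*$$*$*$$*$ and $*$*$$*$*$$*$$*$*$$*$.

*$$*$$*$*$$*$$*$*$$*$*$$*$$*$*$$*$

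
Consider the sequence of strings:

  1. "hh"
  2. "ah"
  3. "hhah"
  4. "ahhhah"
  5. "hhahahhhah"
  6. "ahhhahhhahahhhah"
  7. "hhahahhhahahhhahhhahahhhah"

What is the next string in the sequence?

From term 3 onward, concatenate the second-to-last term with the last: hh·ah = hhah, ah·hhah = ahhhah, …
Continuing: ahhhahhhahahhhah · hhahahhhahahhhahhhahahhhah gives term 8.

ahhhahhhahahhhahhhahahhhahahhhahhhahahhhah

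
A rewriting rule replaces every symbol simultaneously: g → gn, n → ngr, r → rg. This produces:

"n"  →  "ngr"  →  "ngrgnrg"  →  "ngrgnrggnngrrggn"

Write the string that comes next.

Applying the rule to each of the 16 symbols of ngrgnrggnngrrggn gives the pieces ngr gn rg gn ngr rg gn gn ngr ngr gn rg rg gn gn ngr, which concatenate to the answer.

ngrgnrggnngrrggngnngrngrgnrgrggngnngr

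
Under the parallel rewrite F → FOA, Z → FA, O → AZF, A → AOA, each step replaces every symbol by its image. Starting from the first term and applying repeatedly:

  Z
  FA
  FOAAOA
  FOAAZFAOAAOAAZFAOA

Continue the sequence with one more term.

FOAAZFAOAAOAFAFOAAOAAZFAOAAOAAZFAOAAOAFAFOAAOAAZFAOA

Replace each of the 18 characters of FOAAZFAOAAOAAZFAOA in place — FOA AZF AOA AOA FA FOA AOA AZF AOA AOA AZF AOA AOA FA FOA AOA AZF AOA — and concatenate.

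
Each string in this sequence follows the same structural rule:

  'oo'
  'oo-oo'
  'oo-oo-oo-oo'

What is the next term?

oo-oo-oo-oo-oo-oo-oo-oo

s(k+1) = s(k)·-·s(k) — each term doubles the last with '-' between the halves.
So the next term is two copies of oo-oo-oo-oo with '-' between the halves.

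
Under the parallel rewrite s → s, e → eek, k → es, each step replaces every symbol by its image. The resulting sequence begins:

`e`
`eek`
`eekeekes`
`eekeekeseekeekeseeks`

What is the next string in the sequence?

Rewriting the 20 symbols of eekeekeseekeekeseeks one by one yields eek eek es eek eek es eek s eek eek es eek eek es eek s eek eek es s; concatenated:

eekeekeseekeekeseekseekeekeseekeekeseekseekeekess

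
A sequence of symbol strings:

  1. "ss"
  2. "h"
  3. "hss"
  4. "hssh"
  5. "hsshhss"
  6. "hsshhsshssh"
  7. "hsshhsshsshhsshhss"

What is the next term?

hsshhsshsshhsshhsshsshhsshssh

Each term (from the third on) is the previous term followed by the one before it: term 3 = h·ss = hss.
So term 8 is hsshhsshsshhsshhss·hsshhsshssh.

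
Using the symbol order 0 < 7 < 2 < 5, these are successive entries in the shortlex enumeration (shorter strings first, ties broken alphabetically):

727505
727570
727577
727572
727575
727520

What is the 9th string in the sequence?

727525

Advancing 3 positions from 727520 through 727520 → 727527 → 727522 reaches term 9.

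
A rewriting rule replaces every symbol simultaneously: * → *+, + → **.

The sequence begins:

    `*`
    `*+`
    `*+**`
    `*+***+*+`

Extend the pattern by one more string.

Expanding *+***+*+: *→*+, +→**, *→*+, *→*+, *→*+, +→**, *→*+, +→**. Concatenated: *+ ** *+ *+ *+ ** *+ **.

*+***+*+*+***+**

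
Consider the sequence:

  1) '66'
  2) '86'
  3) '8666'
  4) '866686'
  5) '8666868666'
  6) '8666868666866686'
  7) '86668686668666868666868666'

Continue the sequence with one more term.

From term 3 onward, concatenate the last term with the second-to-last: 86·66 = 8666, 8666·86 = 866686, …
Continuing: 86668686668666868666868666 · 8666868666866686 gives term 8.

866686866686668686668686668666868666866686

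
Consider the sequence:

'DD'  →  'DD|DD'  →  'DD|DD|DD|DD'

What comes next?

Every step duplicates the string with '|' between the halves.
So the next term is two copies of DD|DD|DD|DD with '|' between the halves.

DD|DD|DD|DD|DD|DD|DD|DD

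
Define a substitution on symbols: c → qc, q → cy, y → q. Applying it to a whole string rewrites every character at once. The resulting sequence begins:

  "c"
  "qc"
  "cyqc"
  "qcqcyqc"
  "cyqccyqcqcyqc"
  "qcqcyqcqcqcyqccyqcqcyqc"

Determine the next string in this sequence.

Replace each of the 23 characters of qcqcyqcqcqcyqccyqcqcyqc in place — cy qc cy qc q cy qc cy qc cy qc q cy qc qc q cy qc cy qc q cy qc — and concatenate.

cyqccyqcqcyqccyqccyqcqcyqcqcqcyqccyqcqcyqc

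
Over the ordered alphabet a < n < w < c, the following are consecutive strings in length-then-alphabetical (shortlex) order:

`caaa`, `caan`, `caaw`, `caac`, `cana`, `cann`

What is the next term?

Find the rightmost character of cann below c, bump it to the next letter, and reset everything to its right to a.

canw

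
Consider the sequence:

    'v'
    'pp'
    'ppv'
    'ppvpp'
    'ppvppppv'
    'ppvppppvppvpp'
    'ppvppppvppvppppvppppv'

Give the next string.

ppvppppvppvppppvppppvppvppppvppvpp

This is a Fibonacci-style word recurrence s(k) = s(k−1)·s(k−2): e.g. pp·v = ppv.
So term 8 is ppvppppvppvppppvppppv·ppvppppvppvpp.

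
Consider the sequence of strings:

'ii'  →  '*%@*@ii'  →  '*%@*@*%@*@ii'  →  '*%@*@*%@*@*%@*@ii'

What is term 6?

*%@*@*%@*@*%@*@*%@*@*%@*@ii

Each term is the previous one with *%@*@ prepended.
From *%@*@*%@*@*%@*@ii, 2 further steps: *%@*@*%@*@*%@*@ii → *%@*@*%@*@*%@*@*%@*@ii → (answer).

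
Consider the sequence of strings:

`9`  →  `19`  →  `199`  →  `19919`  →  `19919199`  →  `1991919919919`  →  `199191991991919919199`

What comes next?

From term 3 onward, concatenate the last term with the second-to-last: 19·9 = 199, 199·19 = 19919, …
Continuing: 199191991991919919199 · 1991919919919 gives term 8.

1991919919919199191991991919919919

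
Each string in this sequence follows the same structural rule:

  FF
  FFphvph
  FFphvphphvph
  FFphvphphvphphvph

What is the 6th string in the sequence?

FFphvphphvphphvphphvphphvph

Each term is the previous one with phvph appended.
From FFphvphphvphphvph, 2 further steps: FFphvphphvphphvph → FFphvphphvphphvphphvph → (answer).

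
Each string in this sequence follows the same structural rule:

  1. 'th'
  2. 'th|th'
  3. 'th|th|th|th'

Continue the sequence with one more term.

Every step duplicates the string with '|' between the halves.
Doubling th|th|th|th with '|' between the halves:

th|th|th|th|th|th|th|th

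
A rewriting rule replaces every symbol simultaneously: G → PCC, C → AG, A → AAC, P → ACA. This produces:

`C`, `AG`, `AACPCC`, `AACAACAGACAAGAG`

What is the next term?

φ(AACAACAGACAAGAG) expands symbol-by-symbol to AAC AAC AG AAC AAC AG AAC PCC AAC AG AAC AAC PCC AAC PCC; joining the 15 pieces gives the next term.

AACAACAGAACAACAGAACPCCAACAGAACAACPCCAACPCC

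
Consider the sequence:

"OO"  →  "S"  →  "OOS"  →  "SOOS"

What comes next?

This is a Fibonacci-style word recurrence s(k) = s(k−2)·s(k−1): e.g. OO·S = OOS.
The next term joins OOS and SOOS.

OOSSOOS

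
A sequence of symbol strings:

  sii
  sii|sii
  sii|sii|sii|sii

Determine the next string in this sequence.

sii|sii|sii|sii|sii|sii|sii|sii

s(k+1) = s(k)·|·s(k) — each term doubles the last with '|' between the halves.
One more doubling of sii|sii|sii|sii gives the answer.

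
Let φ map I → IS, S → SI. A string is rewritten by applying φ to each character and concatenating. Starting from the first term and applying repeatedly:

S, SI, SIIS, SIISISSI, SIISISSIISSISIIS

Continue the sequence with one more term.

SIISISSIISSISIISISSISIISSIISISSI

Applying the rule to each of the 16 symbols of SIISISSIISSISIIS gives the pieces SI IS IS SI IS SI SI IS IS SI SI IS SI IS IS SI, which concatenate to the answer.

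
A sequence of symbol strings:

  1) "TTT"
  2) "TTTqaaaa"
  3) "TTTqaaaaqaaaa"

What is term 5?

TTTqaaaaqaaaaqaaaaqaaaa

The strings grow by a fixed suffix qaaaa each time.
From TTTqaaaaqaaaa, 2 further steps: TTTqaaaaqaaaa → TTTqaaaaqaaaaqaaaa → (answer).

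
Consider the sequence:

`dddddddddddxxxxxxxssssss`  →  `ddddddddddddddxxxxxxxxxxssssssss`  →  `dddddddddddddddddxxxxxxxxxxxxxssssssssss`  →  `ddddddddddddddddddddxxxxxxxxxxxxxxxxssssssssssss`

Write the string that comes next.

Each string has the form d^{3n+2} x^{3n-2} s^{2n}, where the shown terms are n = 3, 4, 5, 6.
Setting n = 7 gives 23, 19, 14 characters in each block.

dddddddddddddddddddddddxxxxxxxxxxxxxxxxxxxssssssssssssss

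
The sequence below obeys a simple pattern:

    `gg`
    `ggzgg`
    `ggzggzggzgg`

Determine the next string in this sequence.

Every step duplicates the string with 'z' between the halves.
One more doubling of ggzggzggzgg gives the answer.

ggzggzggzggzggzggzggzgg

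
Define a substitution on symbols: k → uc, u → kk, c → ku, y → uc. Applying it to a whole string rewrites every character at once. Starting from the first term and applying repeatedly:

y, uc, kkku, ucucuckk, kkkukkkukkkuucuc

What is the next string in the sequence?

ucucuckkucucuckkucucuckkkkkukkku

Applying the rule to each of the 16 symbols of kkkukkkukkkuucuc gives the pieces uc uc uc kk uc uc uc kk uc uc uc kk kk ku kk ku, which concatenate to the answer.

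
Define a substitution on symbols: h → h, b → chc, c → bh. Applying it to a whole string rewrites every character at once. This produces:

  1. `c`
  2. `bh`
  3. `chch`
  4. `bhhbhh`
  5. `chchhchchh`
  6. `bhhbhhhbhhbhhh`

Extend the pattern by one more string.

φ(bhhbhhhbhhbhhh) expands symbol-by-symbol to chc h h chc h h h chc h h chc h h h; joining the 14 pieces gives the next term.

chchhchchhhchchhchchhh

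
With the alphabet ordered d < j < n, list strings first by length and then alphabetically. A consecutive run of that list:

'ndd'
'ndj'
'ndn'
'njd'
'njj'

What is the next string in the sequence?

The successor of njj increments the rightmost position that isn't already n and resets every position after it to d.

njn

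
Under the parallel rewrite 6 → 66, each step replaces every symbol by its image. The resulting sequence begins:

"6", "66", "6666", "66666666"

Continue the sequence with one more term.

Rewriting each symbol of 66666666: 6→66, 6→66, 6→66, 6→66, 6→66, 6→66, 6→66, 6→66, which concatenates to 66 66 66 66 66 66 66 66.

6666666666666666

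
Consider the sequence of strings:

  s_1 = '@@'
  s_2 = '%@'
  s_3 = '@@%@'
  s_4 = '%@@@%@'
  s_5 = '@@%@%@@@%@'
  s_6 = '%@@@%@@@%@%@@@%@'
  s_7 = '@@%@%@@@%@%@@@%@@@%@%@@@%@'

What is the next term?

%@@@%@@@%@%@@@%@@@%@%@@@%@%@@@%@@@%@%@@@%@

From term 3 onward, concatenate the second-to-last term with the last: @@·%@ = @@%@, %@·@@%@ = %@@@%@, …
So term 8 is %@@@%@@@%@%@@@%@·@@%@%@@@%@%@@@%@@@%@%@@@%@.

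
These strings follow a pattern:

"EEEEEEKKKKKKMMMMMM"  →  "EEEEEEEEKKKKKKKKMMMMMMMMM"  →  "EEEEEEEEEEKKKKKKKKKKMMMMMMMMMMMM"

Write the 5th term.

EEEEEEEEEEEEEEKKKKKKKKKKKKKKMMMMMMMMMMMMMMMMMM

Reading off run lengths: E runs 6, 8, 10; K runs 6, 8, 10; M runs 6, 9, 12 — each is linear in n, where the shown terms are n = 2, 3, 4.
For term 5, n = 6, so the run lengths are 14, 14, 18.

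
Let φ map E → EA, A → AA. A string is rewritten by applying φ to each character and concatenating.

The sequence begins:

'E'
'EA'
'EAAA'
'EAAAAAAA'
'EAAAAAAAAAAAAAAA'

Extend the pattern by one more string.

EAAAAAAAAAAAAAAAAAAAAAAAAAAAAAAA

Replace each of the 16 characters of EAAAAAAAAAAAAAAA in place — EA AA AA AA AA AA AA AA AA AA AA AA AA AA AA AA — and concatenate.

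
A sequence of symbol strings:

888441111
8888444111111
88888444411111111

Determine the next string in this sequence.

Term n consists of n+1 8's, followed by n 4's, followed by 2n 1's, where the shown terms are n = 2, 3, 4.
At n = 5 the blocks have lengths 6, 5, 10.

888888444441111111111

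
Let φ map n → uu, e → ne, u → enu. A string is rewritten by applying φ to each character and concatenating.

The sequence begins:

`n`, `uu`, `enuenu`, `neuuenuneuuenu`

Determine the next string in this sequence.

uuneenuenuneuuenuuuneenuenuneuuenu

Replace each of the 14 characters of neuuenuneuuenu in place — uu ne enu enu ne uu enu uu ne enu enu ne uu enu — and concatenate.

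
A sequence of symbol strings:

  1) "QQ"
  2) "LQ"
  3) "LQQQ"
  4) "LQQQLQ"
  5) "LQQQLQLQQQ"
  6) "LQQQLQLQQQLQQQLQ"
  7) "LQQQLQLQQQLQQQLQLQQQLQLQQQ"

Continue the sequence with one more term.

LQQQLQLQQQLQQQLQLQQQLQLQQQLQQQLQLQQQLQQQLQ

Each term (from the third on) is the previous term followed by the one before it: term 3 = LQ·QQ = LQQQ.
Continuing: LQQQLQLQQQLQQQLQLQQQLQLQQQ · LQQQLQLQQQLQQQLQ gives term 8.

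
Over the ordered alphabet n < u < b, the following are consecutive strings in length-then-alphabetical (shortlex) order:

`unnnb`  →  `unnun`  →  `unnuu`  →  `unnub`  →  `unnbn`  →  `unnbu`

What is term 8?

Continuing the enumeration 2 steps past unnbu: unnbu → unnbb → (answer).

ununn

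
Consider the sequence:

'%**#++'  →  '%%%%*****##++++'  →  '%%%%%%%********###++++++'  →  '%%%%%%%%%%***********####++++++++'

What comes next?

The n-th term is 3n-2 %'s then 3n-1 *'s then n #'s then 2n +'s (n = 1, 2, …).
At n = 5 the blocks have lengths 13, 14, 5, 10.

%%%%%%%%%%%%%**************#####++++++++++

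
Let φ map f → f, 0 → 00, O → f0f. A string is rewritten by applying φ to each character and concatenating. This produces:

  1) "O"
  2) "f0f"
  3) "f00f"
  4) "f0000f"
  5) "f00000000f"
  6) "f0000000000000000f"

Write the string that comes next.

f00000000000000000000000000000000f

Applying the rule to each of the 18 symbols of f0000000000000000f gives the pieces f 00 00 00 00 00 00 00 00 00 00 00 00 00 00 00 00 f, which concatenate to the answer.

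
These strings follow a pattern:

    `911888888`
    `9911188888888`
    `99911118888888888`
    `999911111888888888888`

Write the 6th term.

99999911111118888888888888888

Reading off run lengths: 9 runs 1, 2, 3, 4; 1 runs 2, 3, 4, 5; 8 runs 6, 8, 10, 12 — each is linear in n, where the shown terms are n = 2, 3, 4, 5.
At n = 7 the blocks have lengths 6, 7, 16.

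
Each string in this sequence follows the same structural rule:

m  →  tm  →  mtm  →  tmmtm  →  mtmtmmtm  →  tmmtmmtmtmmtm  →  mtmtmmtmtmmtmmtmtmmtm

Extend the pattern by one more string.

tmmtmmtmtmmtmmtmtmmtmtmmtmmtmtmmtm

From term 3 onward, concatenate the second-to-last term with the last: m·tm = mtm, tm·mtm = tmmtm, …
So term 8 is tmmtmmtmtmmtm·mtmtmmtmtmmtmmtmtmmtm.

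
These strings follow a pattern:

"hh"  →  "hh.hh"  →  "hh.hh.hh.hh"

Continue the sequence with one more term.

s(k+1) = s(k)·.·s(k) — each term doubles the last with '.' between the halves.
One more doubling of hh.hh.hh.hh gives the answer.

hh.hh.hh.hh.hh.hh.hh.hh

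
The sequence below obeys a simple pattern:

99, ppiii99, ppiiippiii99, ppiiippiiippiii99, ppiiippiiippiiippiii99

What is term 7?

ppiiippiiippiiippiiippiiippiii99

Every step adds ppiii at the front: s(k+1) = ppiii·s(k).
From ppiiippiiippiiippiii99, 2 further steps: ppiiippiiippiiippiii99 → ppiiippiiippiiippiiippiii99 → (answer).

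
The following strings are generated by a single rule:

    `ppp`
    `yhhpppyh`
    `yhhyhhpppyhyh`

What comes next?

s(k+1) = yhh·s(k)·yh, so each term gains yhh as a prefix and yh as a suffix.
So the next term is yhh·yhhyhhpppyhyh·yh.

yhhyhhyhhpppyhyhyh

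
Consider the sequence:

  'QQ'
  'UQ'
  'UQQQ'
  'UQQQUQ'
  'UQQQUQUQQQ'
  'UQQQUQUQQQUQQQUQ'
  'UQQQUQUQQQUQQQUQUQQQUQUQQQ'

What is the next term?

UQQQUQUQQQUQQQUQUQQQUQUQQQUQQQUQUQQQUQQQUQ

From term 3 onward, concatenate the last term with the second-to-last: UQ·QQ = UQQQ, UQQQ·UQ = UQQQUQ, …
Continuing: UQQQUQUQQQUQQQUQUQQQUQUQQQ · UQQQUQUQQQUQQQUQ gives term 8.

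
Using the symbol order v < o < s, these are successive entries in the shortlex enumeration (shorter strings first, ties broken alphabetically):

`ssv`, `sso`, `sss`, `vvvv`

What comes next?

The successor of vvvv increments the rightmost position that isn't already s and resets every position after it to v.

vvvo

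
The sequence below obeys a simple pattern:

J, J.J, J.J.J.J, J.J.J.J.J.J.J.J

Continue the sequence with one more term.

Each string is two copies of the previous one joined by '.'.
Doubling J.J.J.J.J.J.J.J with '.' between the halves:

J.J.J.J.J.J.J.J.J.J.J.J.J.J.J.J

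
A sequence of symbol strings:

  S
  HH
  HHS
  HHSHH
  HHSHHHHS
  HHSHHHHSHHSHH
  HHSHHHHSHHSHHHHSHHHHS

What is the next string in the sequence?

HHSHHHHSHHSHHHHSHHHHSHHSHHHHSHHSHH

This is a Fibonacci-style word recurrence s(k) = s(k−1)·s(k−2): e.g. HH·S = HHS.
The next term joins HHSHHHHSHHSHHHHSHHHHS and HHSHHHHSHHSHH.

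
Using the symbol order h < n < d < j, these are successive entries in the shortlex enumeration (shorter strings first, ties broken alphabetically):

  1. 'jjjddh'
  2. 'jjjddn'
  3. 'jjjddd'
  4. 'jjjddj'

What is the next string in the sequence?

jjjdjh

Find the rightmost character of jjjddj below j, bump it to the next letter, and reset everything to its right to h.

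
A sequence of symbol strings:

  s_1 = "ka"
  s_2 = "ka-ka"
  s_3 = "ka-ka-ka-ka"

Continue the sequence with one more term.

Every step duplicates the string with '-' between the halves.
One more doubling of ka-ka-ka-ka gives the answer.

ka-ka-ka-ka-ka-ka-ka-ka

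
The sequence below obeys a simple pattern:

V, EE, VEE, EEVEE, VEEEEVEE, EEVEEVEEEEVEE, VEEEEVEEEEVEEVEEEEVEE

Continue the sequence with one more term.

EEVEEVEEEEVEEVEEEEVEEEEVEEVEEEEVEE

This is a Fibonacci-style word recurrence s(k) = s(k−2)·s(k−1): e.g. V·EE = VEE.
The next term joins EEVEEVEEEEVEE and VEEEEVEEEEVEEVEEEEVEE.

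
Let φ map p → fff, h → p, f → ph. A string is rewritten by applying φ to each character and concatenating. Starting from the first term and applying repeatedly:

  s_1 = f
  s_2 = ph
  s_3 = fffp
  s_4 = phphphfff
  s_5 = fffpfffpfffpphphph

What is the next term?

Replace each of the 18 characters of fffpfffpfffpphphph in place — ph ph ph fff ph ph ph fff ph ph ph fff fff p fff p fff p — and concatenate.

phphphfffphphphfffphphphffffffpfffpfffp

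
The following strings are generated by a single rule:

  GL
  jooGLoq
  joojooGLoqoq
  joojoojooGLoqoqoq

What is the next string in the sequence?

Each term wraps the previous one in joo on the left and oq on the right.
One more step from joojoojooGLoqoqoq gives the answer.

joojoojoojooGLoqoqoqoq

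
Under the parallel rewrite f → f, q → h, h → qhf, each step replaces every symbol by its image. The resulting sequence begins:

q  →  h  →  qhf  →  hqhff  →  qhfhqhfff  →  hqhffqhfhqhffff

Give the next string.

Applying the rule to each of the 15 symbols of hqhffqhfhqhffff gives the pieces qhf h qhf f f h qhf f qhf h qhf f f f f, which concatenate to the answer.

qhfhqhfffhqhffqhfhqhfffff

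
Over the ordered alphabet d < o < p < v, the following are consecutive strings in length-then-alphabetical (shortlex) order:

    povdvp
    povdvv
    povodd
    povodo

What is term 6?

povodv

Advancing 2 positions from povodo through povodo → povodp reaches term 6.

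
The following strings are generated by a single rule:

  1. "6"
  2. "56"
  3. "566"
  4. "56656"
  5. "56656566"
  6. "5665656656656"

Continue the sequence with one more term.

From term 3 onward, concatenate the last term with the second-to-last: 56·6 = 566, 566·56 = 56656, …
So term 7 is 5665656656656·56656566.

566565665665656656566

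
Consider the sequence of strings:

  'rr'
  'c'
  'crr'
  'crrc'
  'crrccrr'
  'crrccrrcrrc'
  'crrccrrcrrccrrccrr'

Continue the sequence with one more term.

From term 3 onward, concatenate the last term with the second-to-last: c·rr = crr, crr·c = crrc, …
Continuing: crrccrrcrrccrrccrr · crrccrrcrrc gives term 8.

crrccrrcrrccrrccrrcrrccrrcrrc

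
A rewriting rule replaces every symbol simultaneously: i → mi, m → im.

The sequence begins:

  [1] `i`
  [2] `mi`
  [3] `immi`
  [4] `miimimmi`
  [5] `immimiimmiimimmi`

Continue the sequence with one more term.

miimimmiimmimiimimmimiimmiimimmi

Applying the rule to each of the 16 symbols of immimiimmiimimmi gives the pieces mi im im mi im mi mi im im mi mi im mi im im mi, which concatenate to the answer.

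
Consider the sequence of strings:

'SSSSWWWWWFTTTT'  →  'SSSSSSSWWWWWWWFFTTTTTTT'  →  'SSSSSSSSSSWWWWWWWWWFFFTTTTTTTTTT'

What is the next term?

Each string has the form S^{3n-2} W^{2n+1} F^{n-1} T^{3n-2}, where the shown terms are n = 2, 3, 4.
For the next term, n = 5, so the run lengths are 13, 11, 4, 13.

SSSSSSSSSSSSSWWWWWWWWWWWFFFFTTTTTTTTTTTTT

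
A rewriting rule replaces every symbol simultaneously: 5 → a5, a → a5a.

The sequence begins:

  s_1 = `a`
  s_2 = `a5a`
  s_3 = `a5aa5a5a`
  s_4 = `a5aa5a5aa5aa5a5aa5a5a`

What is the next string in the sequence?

Replace each of the 21 characters of a5aa5a5aa5aa5a5aa5a5a in place — a5a a5 a5a a5a a5 a5a a5 a5a a5a a5 a5a a5a a5 a5a a5 a5a a5a a5 a5a a5 a5a — and concatenate.

a5aa5a5aa5aa5a5aa5a5aa5aa5a5aa5aa5a5aa5a5aa5aa5a5aa5a5a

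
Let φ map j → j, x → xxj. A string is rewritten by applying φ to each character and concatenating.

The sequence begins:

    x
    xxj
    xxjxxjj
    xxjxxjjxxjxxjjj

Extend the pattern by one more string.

xxjxxjjxxjxxjjjxxjxxjjxxjxxjjjj

Applying the rule to each of the 15 symbols of xxjxxjjxxjxxjjj gives the pieces xxj xxj j xxj xxj j j xxj xxj j xxj xxj j j j, which concatenate to the answer.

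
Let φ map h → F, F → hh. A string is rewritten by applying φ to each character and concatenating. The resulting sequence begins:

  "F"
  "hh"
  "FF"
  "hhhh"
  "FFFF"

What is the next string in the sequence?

Expanding FFFF: F→hh, F→hh, F→hh, F→hh. Concatenated: hh hh hh hh.

hhhhhhhh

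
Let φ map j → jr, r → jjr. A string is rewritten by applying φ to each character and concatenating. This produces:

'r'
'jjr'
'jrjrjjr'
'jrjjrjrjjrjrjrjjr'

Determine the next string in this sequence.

Rewriting the 17 symbols of jrjjrjrjjrjrjrjjr one by one yields jr jjr jr jr jjr jr jjr jr jr jjr jr jjr jr jjr jr jr jjr; concatenated:

jrjjrjrjrjjrjrjjrjrjrjjrjrjjrjrjjrjrjrjjr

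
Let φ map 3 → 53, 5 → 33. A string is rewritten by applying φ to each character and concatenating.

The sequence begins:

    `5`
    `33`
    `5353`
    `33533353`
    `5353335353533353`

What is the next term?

33533353535333533353335353533353

Replace each of the 16 characters of 5353335353533353 in place — 33 53 33 53 53 53 33 53 33 53 33 53 53 53 33 53 — and concatenate.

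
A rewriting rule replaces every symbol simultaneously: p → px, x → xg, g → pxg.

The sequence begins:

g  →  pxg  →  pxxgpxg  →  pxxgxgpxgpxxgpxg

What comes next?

Rewriting the 16 symbols of pxxgxgpxgpxxgpxg one by one yields px xg xg pxg xg pxg px xg pxg px xg xg pxg px xg pxg; concatenated:

pxxgxgpxgxgpxgpxxgpxgpxxgxgpxgpxxgpxg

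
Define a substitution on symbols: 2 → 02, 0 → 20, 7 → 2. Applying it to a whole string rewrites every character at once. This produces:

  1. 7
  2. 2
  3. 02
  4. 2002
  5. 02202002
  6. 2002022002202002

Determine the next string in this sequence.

02202002200202202002022002202002

φ(2002022002202002) expands symbol-by-symbol to 02 20 20 02 20 02 02 20 20 02 02 20 02 20 20 02; joining the 16 pieces gives the next term.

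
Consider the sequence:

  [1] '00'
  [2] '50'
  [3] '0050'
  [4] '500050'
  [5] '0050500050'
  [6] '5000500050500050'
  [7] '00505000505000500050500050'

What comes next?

500050005050005000505000505000500050500050

Each term (from the third on) is the two preceding terms concatenated in order: term 3 = 00·50 = 0050.
The next term joins 5000500050500050 and 00505000505000500050500050.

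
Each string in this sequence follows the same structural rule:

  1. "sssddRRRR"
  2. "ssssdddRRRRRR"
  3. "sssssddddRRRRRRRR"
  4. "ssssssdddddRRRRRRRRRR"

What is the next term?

Reading off run lengths: s runs 3, 4, 5, 6; d runs 2, 3, 4, 5; R runs 4, 6, 8, 10 — each is linear in n, where the shown terms are n = 2, 3, 4, 5.
Setting n = 6 gives 7, 6, 12 characters in each block.

sssssssddddddRRRRRRRRRRRR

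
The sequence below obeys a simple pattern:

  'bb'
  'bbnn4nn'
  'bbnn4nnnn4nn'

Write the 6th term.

The strings grow by a fixed suffix nn4nn each time.
From bbnn4nnnn4nn, 3 further steps: bbnn4nnnn4nn → bbnn4nnnn4nnnn4nn → bbnn4nnnn4nnnn4nnnn4nn → (answer).

bbnn4nnnn4nnnn4nnnn4nnnn4nn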